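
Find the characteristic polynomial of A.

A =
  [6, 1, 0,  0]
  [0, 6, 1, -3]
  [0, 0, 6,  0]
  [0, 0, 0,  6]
x^4 - 24*x^3 + 216*x^2 - 864*x + 1296

Expanding det(x·I − A) (e.g. by cofactor expansion or by noting that A is similar to its Jordan form J, which has the same characteristic polynomial as A) gives
  χ_A(x) = x^4 - 24*x^3 + 216*x^2 - 864*x + 1296
which factors as (x - 6)^4. The eigenvalues (with algebraic multiplicities) are λ = 6 with multiplicity 4.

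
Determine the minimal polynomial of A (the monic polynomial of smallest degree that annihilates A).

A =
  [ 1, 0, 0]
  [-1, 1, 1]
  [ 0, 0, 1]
x^2 - 2*x + 1

The characteristic polynomial is χ_A(x) = (x - 1)^3, so the eigenvalues are known. The minimal polynomial is
  m_A(x) = Π_λ (x − λ)^{k_λ}
where k_λ is the size of the *largest* Jordan block for λ (equivalently, the smallest k with (A − λI)^k v = 0 for every generalised eigenvector v of λ).

  λ = 1: largest Jordan block has size 2, contributing (x − 1)^2

So m_A(x) = (x - 1)^2 = x^2 - 2*x + 1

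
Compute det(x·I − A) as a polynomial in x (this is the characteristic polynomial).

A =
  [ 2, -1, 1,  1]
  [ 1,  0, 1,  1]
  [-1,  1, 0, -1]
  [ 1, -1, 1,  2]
x^4 - 4*x^3 + 6*x^2 - 4*x + 1

Expanding det(x·I − A) (e.g. by cofactor expansion or by noting that A is similar to its Jordan form J, which has the same characteristic polynomial as A) gives
  χ_A(x) = x^4 - 4*x^3 + 6*x^2 - 4*x + 1
which factors as (x - 1)^4. The eigenvalues (with algebraic multiplicities) are λ = 1 with multiplicity 4.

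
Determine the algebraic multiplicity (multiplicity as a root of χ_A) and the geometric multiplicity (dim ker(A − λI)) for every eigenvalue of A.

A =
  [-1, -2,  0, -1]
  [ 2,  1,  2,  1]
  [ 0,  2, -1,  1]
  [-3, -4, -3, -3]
λ = -1: alg = 4, geom = 2

Step 1 — factor the characteristic polynomial to read off the algebraic multiplicities:
  χ_A(x) = (x + 1)^4

Step 2 — compute geometric multiplicities via the rank-nullity identity g(λ) = n − rank(A − λI):
  rank(A − (-1)·I) = 2, so dim ker(A − (-1)·I) = n − 2 = 2

Summary:
  λ = -1: algebraic multiplicity = 4, geometric multiplicity = 2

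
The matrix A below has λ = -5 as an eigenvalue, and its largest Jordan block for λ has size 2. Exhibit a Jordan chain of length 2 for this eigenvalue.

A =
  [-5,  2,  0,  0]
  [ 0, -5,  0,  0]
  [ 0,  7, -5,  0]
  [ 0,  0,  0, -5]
A Jordan chain for λ = -5 of length 2:
v_1 = (2, 0, 7, 0)ᵀ
v_2 = (0, 1, 0, 0)ᵀ

Let N = A − (-5)·I. We want v_2 with N^2 v_2 = 0 but N^1 v_2 ≠ 0; then v_{j-1} := N · v_j for j = 2, …, 2.

Pick v_2 = (0, 1, 0, 0)ᵀ.
Then v_1 = N · v_2 = (2, 0, 7, 0)ᵀ.

Sanity check: (A − (-5)·I) v_1 = (0, 0, 0, 0)ᵀ = 0. ✓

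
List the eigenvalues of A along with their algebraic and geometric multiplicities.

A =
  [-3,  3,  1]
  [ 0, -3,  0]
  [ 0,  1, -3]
λ = -3: alg = 3, geom = 1

Step 1 — factor the characteristic polynomial to read off the algebraic multiplicities:
  χ_A(x) = (x + 3)^3

Step 2 — compute geometric multiplicities via the rank-nullity identity g(λ) = n − rank(A − λI):
  rank(A − (-3)·I) = 2, so dim ker(A − (-3)·I) = n − 2 = 1

Summary:
  λ = -3: algebraic multiplicity = 3, geometric multiplicity = 1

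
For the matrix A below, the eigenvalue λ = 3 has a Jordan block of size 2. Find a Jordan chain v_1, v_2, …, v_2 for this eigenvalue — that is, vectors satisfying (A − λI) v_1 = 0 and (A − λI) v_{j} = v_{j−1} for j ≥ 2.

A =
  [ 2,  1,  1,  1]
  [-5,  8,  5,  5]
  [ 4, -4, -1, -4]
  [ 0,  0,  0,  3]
A Jordan chain for λ = 3 of length 2:
v_1 = (-1, -5, 4, 0)ᵀ
v_2 = (1, 0, 0, 0)ᵀ

Let N = A − (3)·I. We want v_2 with N^2 v_2 = 0 but N^1 v_2 ≠ 0; then v_{j-1} := N · v_j for j = 2, …, 2.

Pick v_2 = (1, 0, 0, 0)ᵀ.
Then v_1 = N · v_2 = (-1, -5, 4, 0)ᵀ.

Sanity check: (A − (3)·I) v_1 = (0, 0, 0, 0)ᵀ = 0. ✓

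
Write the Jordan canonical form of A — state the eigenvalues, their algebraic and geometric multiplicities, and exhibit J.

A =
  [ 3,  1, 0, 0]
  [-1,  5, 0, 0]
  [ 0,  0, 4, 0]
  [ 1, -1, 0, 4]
J_2(4) ⊕ J_1(4) ⊕ J_1(4)

The characteristic polynomial is
  det(x·I − A) = x^4 - 16*x^3 + 96*x^2 - 256*x + 256 = (x - 4)^4

Eigenvalues and multiplicities (the geometric multiplicity of λ is n − rank(A − λI), which equals the number of Jordan blocks for λ):
  λ = 4: algebraic multiplicity = 4, geometric multiplicity = 3

Determining the block sizes for each eigenvalue:
  λ = 4: 3 blocks summing to 4 forces exactly one block of size 2 and the rest size 1 → block sizes [2, 1, 1]

Assembling the blocks gives a Jordan form
J =
  [4, 1, 0, 0]
  [0, 4, 0, 0]
  [0, 0, 4, 0]
  [0, 0, 0, 4]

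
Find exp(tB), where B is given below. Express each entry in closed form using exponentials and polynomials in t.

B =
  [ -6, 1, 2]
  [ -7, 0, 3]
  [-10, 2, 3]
e^{tB} =
  [-t^2*exp(-t) - 5*t*exp(-t) + exp(-t), t*exp(-t), t^2*exp(-t)/2 + 2*t*exp(-t)]
  [-t^2*exp(-t) - 7*t*exp(-t), t*exp(-t) + exp(-t), t^2*exp(-t)/2 + 3*t*exp(-t)]
  [-2*t^2*exp(-t) - 10*t*exp(-t), 2*t*exp(-t), t^2*exp(-t) + 4*t*exp(-t) + exp(-t)]

Strategy: write B = P · J · P⁻¹ where J is a Jordan canonical form, so e^{tB} = P · e^{tJ} · P⁻¹, and e^{tJ} can be computed block-by-block.

B has Jordan form
J =
  [-1,  1,  0]
  [ 0, -1,  1]
  [ 0,  0, -1]
(up to reordering of blocks).

Per-block formulas:
  For a 3×3 Jordan block J_3(-1): exp(t · J_3(-1)) = e^(-1t)·(I + t·N + (t^2/2)·N^2), where N is the 3×3 nilpotent shift.

After assembling e^{tJ} and conjugating by P, we get:

e^{tB} =
  [-t^2*exp(-t) - 5*t*exp(-t) + exp(-t), t*exp(-t), t^2*exp(-t)/2 + 2*t*exp(-t)]
  [-t^2*exp(-t) - 7*t*exp(-t), t*exp(-t) + exp(-t), t^2*exp(-t)/2 + 3*t*exp(-t)]
  [-2*t^2*exp(-t) - 10*t*exp(-t), 2*t*exp(-t), t^2*exp(-t) + 4*t*exp(-t) + exp(-t)]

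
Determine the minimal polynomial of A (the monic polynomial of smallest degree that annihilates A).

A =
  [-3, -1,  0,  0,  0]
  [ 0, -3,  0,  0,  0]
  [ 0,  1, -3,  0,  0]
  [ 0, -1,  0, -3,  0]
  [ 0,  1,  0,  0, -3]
x^2 + 6*x + 9

The characteristic polynomial is χ_A(x) = (x + 3)^5, so the eigenvalues are known. The minimal polynomial is
  m_A(x) = Π_λ (x − λ)^{k_λ}
where k_λ is the size of the *largest* Jordan block for λ (equivalently, the smallest k with (A − λI)^k v = 0 for every generalised eigenvector v of λ).

  λ = -3: largest Jordan block has size 2, contributing (x + 3)^2

So m_A(x) = (x + 3)^2 = x^2 + 6*x + 9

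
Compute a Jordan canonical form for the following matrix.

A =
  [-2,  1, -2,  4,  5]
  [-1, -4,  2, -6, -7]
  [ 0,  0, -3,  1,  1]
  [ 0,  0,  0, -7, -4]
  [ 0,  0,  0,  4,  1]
J_2(-3) ⊕ J_2(-3) ⊕ J_1(-3)

The characteristic polynomial is
  det(x·I − A) = x^5 + 15*x^4 + 90*x^3 + 270*x^2 + 405*x + 243 = (x + 3)^5

Eigenvalues and multiplicities (the geometric multiplicity of λ is n − rank(A − λI), which equals the number of Jordan blocks for λ):
  λ = -3: algebraic multiplicity = 5, geometric multiplicity = 3

Determining the block sizes for each eigenvalue:
  λ = -3: with am = 5 and gm = 3, the partition is not yet determined (e.g. several partitions of 5 into 3 parts exist). Let N = A − (-3)·I. Computing rank(N^1) = 2, rank(N^2) = 0; the number of blocks of size ≥ j is rank(N^{j−1}) − rank(N^j), giving [3, 2]. So we have 2 block(s) of size 2, 1 block(s) of size 1 → block sizes [2, 2, 1]

Assembling the blocks gives a Jordan form
J =
  [-3,  1,  0,  0,  0]
  [ 0, -3,  0,  0,  0]
  [ 0,  0, -3,  1,  0]
  [ 0,  0,  0, -3,  0]
  [ 0,  0,  0,  0, -3]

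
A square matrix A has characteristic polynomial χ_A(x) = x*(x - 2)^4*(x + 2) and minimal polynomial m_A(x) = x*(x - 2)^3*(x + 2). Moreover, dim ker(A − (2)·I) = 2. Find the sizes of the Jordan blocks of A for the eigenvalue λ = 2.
Block sizes for λ = 2: [3, 1]

Step 1 — from the characteristic polynomial, algebraic multiplicity of λ = 2 is 4. From dim ker(A − (2)·I) = 2, there are exactly 2 Jordan blocks for λ = 2.
Step 2 — from the minimal polynomial, the factor (x − 2)^3 tells us the largest block for λ = 2 has size 3.
Step 3 — with total size 4, 2 blocks, and largest block 3, the block sizes (in nonincreasing order) are [3, 1].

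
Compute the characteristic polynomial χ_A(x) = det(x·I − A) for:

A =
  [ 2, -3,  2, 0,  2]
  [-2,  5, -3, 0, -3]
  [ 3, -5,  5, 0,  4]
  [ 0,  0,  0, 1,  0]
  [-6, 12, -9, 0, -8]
x^5 - 5*x^4 + 10*x^3 - 10*x^2 + 5*x - 1

Expanding det(x·I − A) (e.g. by cofactor expansion or by noting that A is similar to its Jordan form J, which has the same characteristic polynomial as A) gives
  χ_A(x) = x^5 - 5*x^4 + 10*x^3 - 10*x^2 + 5*x - 1
which factors as (x - 1)^5. The eigenvalues (with algebraic multiplicities) are λ = 1 with multiplicity 5.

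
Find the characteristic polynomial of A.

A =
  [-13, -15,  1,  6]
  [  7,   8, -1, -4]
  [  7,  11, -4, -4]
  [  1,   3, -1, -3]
x^4 + 12*x^3 + 54*x^2 + 108*x + 81

Expanding det(x·I − A) (e.g. by cofactor expansion or by noting that A is similar to its Jordan form J, which has the same characteristic polynomial as A) gives
  χ_A(x) = x^4 + 12*x^3 + 54*x^2 + 108*x + 81
which factors as (x + 3)^4. The eigenvalues (with algebraic multiplicities) are λ = -3 with multiplicity 4.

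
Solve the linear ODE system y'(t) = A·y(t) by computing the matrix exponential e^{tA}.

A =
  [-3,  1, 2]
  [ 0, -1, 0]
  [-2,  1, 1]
e^{tA} =
  [-2*t*exp(-t) + exp(-t), t*exp(-t), 2*t*exp(-t)]
  [0, exp(-t), 0]
  [-2*t*exp(-t), t*exp(-t), 2*t*exp(-t) + exp(-t)]

Strategy: write A = P · J · P⁻¹ where J is a Jordan canonical form, so e^{tA} = P · e^{tJ} · P⁻¹, and e^{tJ} can be computed block-by-block.

A has Jordan form
J =
  [-1,  1,  0]
  [ 0, -1,  0]
  [ 0,  0, -1]
(up to reordering of blocks).

Per-block formulas:
  For a 1×1 block at λ = -1: exp(t · [-1]) = [e^(-1t)].
  For a 2×2 Jordan block J_2(-1): exp(t · J_2(-1)) = e^(-1t)·(I + t·N), where N is the 2×2 nilpotent shift.

After assembling e^{tJ} and conjugating by P, we get:

e^{tA} =
  [-2*t*exp(-t) + exp(-t), t*exp(-t), 2*t*exp(-t)]
  [0, exp(-t), 0]
  [-2*t*exp(-t), t*exp(-t), 2*t*exp(-t) + exp(-t)]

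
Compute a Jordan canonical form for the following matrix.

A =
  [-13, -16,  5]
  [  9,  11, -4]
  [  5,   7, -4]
J_3(-2)

The characteristic polynomial is
  det(x·I − A) = x^3 + 6*x^2 + 12*x + 8 = (x + 2)^3

Eigenvalues and multiplicities (the geometric multiplicity of λ is n − rank(A − λI), which equals the number of Jordan blocks for λ):
  λ = -2: algebraic multiplicity = 3, geometric multiplicity = 1

Determining the block sizes for each eigenvalue:
  λ = -2: one block (gm = 1), so the single block has size am = 3 → block sizes [3]

Assembling the blocks gives a Jordan form
J =
  [-2,  1,  0]
  [ 0, -2,  1]
  [ 0,  0, -2]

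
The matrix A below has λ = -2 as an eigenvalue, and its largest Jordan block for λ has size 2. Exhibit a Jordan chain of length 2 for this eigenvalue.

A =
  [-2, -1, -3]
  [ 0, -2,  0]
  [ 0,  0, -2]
A Jordan chain for λ = -2 of length 2:
v_1 = (-1, 0, 0)ᵀ
v_2 = (0, 1, 0)ᵀ

Let N = A − (-2)·I. We want v_2 with N^2 v_2 = 0 but N^1 v_2 ≠ 0; then v_{j-1} := N · v_j for j = 2, …, 2.

Pick v_2 = (0, 1, 0)ᵀ.
Then v_1 = N · v_2 = (-1, 0, 0)ᵀ.

Sanity check: (A − (-2)·I) v_1 = (0, 0, 0)ᵀ = 0. ✓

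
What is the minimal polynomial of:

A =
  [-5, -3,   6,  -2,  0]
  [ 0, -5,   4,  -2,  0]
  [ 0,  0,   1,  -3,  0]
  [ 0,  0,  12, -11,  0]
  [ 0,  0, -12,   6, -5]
x^2 + 10*x + 25

The characteristic polynomial is χ_A(x) = (x + 5)^5, so the eigenvalues are known. The minimal polynomial is
  m_A(x) = Π_λ (x − λ)^{k_λ}
where k_λ is the size of the *largest* Jordan block for λ (equivalently, the smallest k with (A − λI)^k v = 0 for every generalised eigenvector v of λ).

  λ = -5: largest Jordan block has size 2, contributing (x + 5)^2

So m_A(x) = (x + 5)^2 = x^2 + 10*x + 25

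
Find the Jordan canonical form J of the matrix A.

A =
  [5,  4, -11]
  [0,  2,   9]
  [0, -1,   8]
J_3(5)

The characteristic polynomial is
  det(x·I − A) = x^3 - 15*x^2 + 75*x - 125 = (x - 5)^3

Eigenvalues and multiplicities (the geometric multiplicity of λ is n − rank(A − λI), which equals the number of Jordan blocks for λ):
  λ = 5: algebraic multiplicity = 3, geometric multiplicity = 1

Determining the block sizes for each eigenvalue:
  λ = 5: one block (gm = 1), so the single block has size am = 3 → block sizes [3]

Assembling the blocks gives a Jordan form
J =
  [5, 1, 0]
  [0, 5, 1]
  [0, 0, 5]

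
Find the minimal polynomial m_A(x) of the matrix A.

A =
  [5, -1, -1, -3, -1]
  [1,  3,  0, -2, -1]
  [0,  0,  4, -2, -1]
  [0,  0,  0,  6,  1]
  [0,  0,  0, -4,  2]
x^3 - 12*x^2 + 48*x - 64

The characteristic polynomial is χ_A(x) = (x - 4)^5, so the eigenvalues are known. The minimal polynomial is
  m_A(x) = Π_λ (x − λ)^{k_λ}
where k_λ is the size of the *largest* Jordan block for λ (equivalently, the smallest k with (A − λI)^k v = 0 for every generalised eigenvector v of λ).

  λ = 4: largest Jordan block has size 3, contributing (x − 4)^3

So m_A(x) = (x - 4)^3 = x^3 - 12*x^2 + 48*x - 64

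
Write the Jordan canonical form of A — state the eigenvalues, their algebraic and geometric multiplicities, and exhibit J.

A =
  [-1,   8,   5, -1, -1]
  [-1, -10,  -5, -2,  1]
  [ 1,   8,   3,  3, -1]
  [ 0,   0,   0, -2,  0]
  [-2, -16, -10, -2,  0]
J_2(-2) ⊕ J_2(-2) ⊕ J_1(-2)

The characteristic polynomial is
  det(x·I − A) = x^5 + 10*x^4 + 40*x^3 + 80*x^2 + 80*x + 32 = (x + 2)^5

Eigenvalues and multiplicities (the geometric multiplicity of λ is n − rank(A − λI), which equals the number of Jordan blocks for λ):
  λ = -2: algebraic multiplicity = 5, geometric multiplicity = 3

Determining the block sizes for each eigenvalue:
  λ = -2: with am = 5 and gm = 3, the partition is not yet determined (e.g. several partitions of 5 into 3 parts exist). Let N = A − (-2)·I. Computing rank(N^1) = 2, rank(N^2) = 0; the number of blocks of size ≥ j is rank(N^{j−1}) − rank(N^j), giving [3, 2]. So we have 2 block(s) of size 2, 1 block(s) of size 1 → block sizes [2, 2, 1]

Assembling the blocks gives a Jordan form
J =
  [-2,  1,  0,  0,  0]
  [ 0, -2,  0,  0,  0]
  [ 0,  0, -2,  1,  0]
  [ 0,  0,  0, -2,  0]
  [ 0,  0,  0,  0, -2]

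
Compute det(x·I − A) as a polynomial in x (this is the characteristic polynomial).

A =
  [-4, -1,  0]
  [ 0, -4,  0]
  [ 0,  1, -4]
x^3 + 12*x^2 + 48*x + 64

Expanding det(x·I − A) (e.g. by cofactor expansion or by noting that A is similar to its Jordan form J, which has the same characteristic polynomial as A) gives
  χ_A(x) = x^3 + 12*x^2 + 48*x + 64
which factors as (x + 4)^3. The eigenvalues (with algebraic multiplicities) are λ = -4 with multiplicity 3.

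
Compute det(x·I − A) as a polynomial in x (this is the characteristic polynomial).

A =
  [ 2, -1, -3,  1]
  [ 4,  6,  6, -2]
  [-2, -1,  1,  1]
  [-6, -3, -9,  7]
x^4 - 16*x^3 + 96*x^2 - 256*x + 256

Expanding det(x·I − A) (e.g. by cofactor expansion or by noting that A is similar to its Jordan form J, which has the same characteristic polynomial as A) gives
  χ_A(x) = x^4 - 16*x^3 + 96*x^2 - 256*x + 256
which factors as (x - 4)^4. The eigenvalues (with algebraic multiplicities) are λ = 4 with multiplicity 4.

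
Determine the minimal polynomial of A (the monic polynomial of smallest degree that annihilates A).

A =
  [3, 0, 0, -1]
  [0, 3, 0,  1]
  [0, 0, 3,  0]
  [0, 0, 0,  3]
x^2 - 6*x + 9

The characteristic polynomial is χ_A(x) = (x - 3)^4, so the eigenvalues are known. The minimal polynomial is
  m_A(x) = Π_λ (x − λ)^{k_λ}
where k_λ is the size of the *largest* Jordan block for λ (equivalently, the smallest k with (A − λI)^k v = 0 for every generalised eigenvector v of λ).

  λ = 3: largest Jordan block has size 2, contributing (x − 3)^2

So m_A(x) = (x - 3)^2 = x^2 - 6*x + 9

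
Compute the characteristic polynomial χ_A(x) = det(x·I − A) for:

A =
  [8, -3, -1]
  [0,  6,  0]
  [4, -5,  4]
x^3 - 18*x^2 + 108*x - 216

Expanding det(x·I − A) (e.g. by cofactor expansion or by noting that A is similar to its Jordan form J, which has the same characteristic polynomial as A) gives
  χ_A(x) = x^3 - 18*x^2 + 108*x - 216
which factors as (x - 6)^3. The eigenvalues (with algebraic multiplicities) are λ = 6 with multiplicity 3.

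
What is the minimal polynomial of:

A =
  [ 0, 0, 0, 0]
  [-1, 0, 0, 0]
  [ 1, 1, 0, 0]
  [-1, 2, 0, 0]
x^3

The characteristic polynomial is χ_A(x) = x^4, so the eigenvalues are known. The minimal polynomial is
  m_A(x) = Π_λ (x − λ)^{k_λ}
where k_λ is the size of the *largest* Jordan block for λ (equivalently, the smallest k with (A − λI)^k v = 0 for every generalised eigenvector v of λ).

  λ = 0: largest Jordan block has size 3, contributing (x − 0)^3

So m_A(x) = x^3 = x^3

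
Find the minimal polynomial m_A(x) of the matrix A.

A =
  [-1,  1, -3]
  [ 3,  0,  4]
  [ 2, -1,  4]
x^3 - 3*x^2 + 3*x - 1

The characteristic polynomial is χ_A(x) = (x - 1)^3, so the eigenvalues are known. The minimal polynomial is
  m_A(x) = Π_λ (x − λ)^{k_λ}
where k_λ is the size of the *largest* Jordan block for λ (equivalently, the smallest k with (A − λI)^k v = 0 for every generalised eigenvector v of λ).

  λ = 1: largest Jordan block has size 3, contributing (x − 1)^3

So m_A(x) = (x - 1)^3 = x^3 - 3*x^2 + 3*x - 1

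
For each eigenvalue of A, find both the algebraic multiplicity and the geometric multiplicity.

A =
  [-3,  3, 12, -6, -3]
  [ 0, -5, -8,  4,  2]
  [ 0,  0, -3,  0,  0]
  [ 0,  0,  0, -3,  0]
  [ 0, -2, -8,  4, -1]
λ = -3: alg = 5, geom = 4

Step 1 — factor the characteristic polynomial to read off the algebraic multiplicities:
  χ_A(x) = (x + 3)^5

Step 2 — compute geometric multiplicities via the rank-nullity identity g(λ) = n − rank(A − λI):
  rank(A − (-3)·I) = 1, so dim ker(A − (-3)·I) = n − 1 = 4

Summary:
  λ = -3: algebraic multiplicity = 5, geometric multiplicity = 4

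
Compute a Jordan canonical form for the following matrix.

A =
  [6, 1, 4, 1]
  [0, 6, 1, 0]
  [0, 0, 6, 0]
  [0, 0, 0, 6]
J_3(6) ⊕ J_1(6)

The characteristic polynomial is
  det(x·I − A) = x^4 - 24*x^3 + 216*x^2 - 864*x + 1296 = (x - 6)^4

Eigenvalues and multiplicities (the geometric multiplicity of λ is n − rank(A − λI), which equals the number of Jordan blocks for λ):
  λ = 6: algebraic multiplicity = 4, geometric multiplicity = 2

Determining the block sizes for each eigenvalue:
  λ = 6: with am = 4 and gm = 2, the partition is not yet determined (e.g. several partitions of 4 into 2 parts exist). Let N = A − (6)·I. Computing rank(N^1) = 2, rank(N^2) = 1, rank(N^3) = 0; the number of blocks of size ≥ j is rank(N^{j−1}) − rank(N^j), giving [2, 1, 1]. So we have 1 block(s) of size 3, 1 block(s) of size 1 → block sizes [3, 1]

Assembling the blocks gives a Jordan form
J =
  [6, 1, 0, 0]
  [0, 6, 1, 0]
  [0, 0, 6, 0]
  [0, 0, 0, 6]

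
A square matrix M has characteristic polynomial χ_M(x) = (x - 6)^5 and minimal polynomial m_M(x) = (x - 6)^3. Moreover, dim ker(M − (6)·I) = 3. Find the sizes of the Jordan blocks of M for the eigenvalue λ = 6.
Block sizes for λ = 6: [3, 1, 1]

Step 1 — from the characteristic polynomial, algebraic multiplicity of λ = 6 is 5. From dim ker(M − (6)·I) = 3, there are exactly 3 Jordan blocks for λ = 6.
Step 2 — from the minimal polynomial, the factor (x − 6)^3 tells us the largest block for λ = 6 has size 3.
Step 3 — with total size 5, 3 blocks, and largest block 3, the block sizes (in nonincreasing order) are [3, 1, 1].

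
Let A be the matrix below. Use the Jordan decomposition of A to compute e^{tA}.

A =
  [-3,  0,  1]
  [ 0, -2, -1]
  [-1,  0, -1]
e^{tA} =
  [-t*exp(-2*t) + exp(-2*t), 0, t*exp(-2*t)]
  [t^2*exp(-2*t)/2, exp(-2*t), -t^2*exp(-2*t)/2 - t*exp(-2*t)]
  [-t*exp(-2*t), 0, t*exp(-2*t) + exp(-2*t)]

Strategy: write A = P · J · P⁻¹ where J is a Jordan canonical form, so e^{tA} = P · e^{tJ} · P⁻¹, and e^{tJ} can be computed block-by-block.

A has Jordan form
J =
  [-2,  1,  0]
  [ 0, -2,  1]
  [ 0,  0, -2]
(up to reordering of blocks).

Per-block formulas:
  For a 3×3 Jordan block J_3(-2): exp(t · J_3(-2)) = e^(-2t)·(I + t·N + (t^2/2)·N^2), where N is the 3×3 nilpotent shift.

After assembling e^{tJ} and conjugating by P, we get:

e^{tA} =
  [-t*exp(-2*t) + exp(-2*t), 0, t*exp(-2*t)]
  [t^2*exp(-2*t)/2, exp(-2*t), -t^2*exp(-2*t)/2 - t*exp(-2*t)]
  [-t*exp(-2*t), 0, t*exp(-2*t) + exp(-2*t)]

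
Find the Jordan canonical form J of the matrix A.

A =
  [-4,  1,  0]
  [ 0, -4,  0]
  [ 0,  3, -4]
J_2(-4) ⊕ J_1(-4)

The characteristic polynomial is
  det(x·I − A) = x^3 + 12*x^2 + 48*x + 64 = (x + 4)^3

Eigenvalues and multiplicities (the geometric multiplicity of λ is n − rank(A − λI), which equals the number of Jordan blocks for λ):
  λ = -4: algebraic multiplicity = 3, geometric multiplicity = 2

Determining the block sizes for each eigenvalue:
  λ = -4: 2 blocks summing to 3 forces exactly one block of size 2 and the rest size 1 → block sizes [2, 1]

Assembling the blocks gives a Jordan form
J =
  [-4,  1,  0]
  [ 0, -4,  0]
  [ 0,  0, -4]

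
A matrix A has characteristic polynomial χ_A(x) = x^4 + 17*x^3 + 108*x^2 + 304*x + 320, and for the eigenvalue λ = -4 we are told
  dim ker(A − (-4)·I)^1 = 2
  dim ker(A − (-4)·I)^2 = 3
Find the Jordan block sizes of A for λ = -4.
Block sizes for λ = -4: [2, 1]

From the dimensions of kernels of powers, the number of Jordan blocks of size at least j is d_j − d_{j−1} where d_j = dim ker(N^j) (with d_0 = 0). Computing the differences gives [2, 1].
The number of blocks of size exactly k is (#blocks of size ≥ k) − (#blocks of size ≥ k + 1), so the partition is: 1 block(s) of size 1, 1 block(s) of size 2.
In nonincreasing order the block sizes are [2, 1].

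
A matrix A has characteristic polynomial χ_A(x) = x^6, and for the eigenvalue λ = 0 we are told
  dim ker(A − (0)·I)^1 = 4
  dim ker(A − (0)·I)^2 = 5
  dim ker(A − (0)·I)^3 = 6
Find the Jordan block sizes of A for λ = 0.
Block sizes for λ = 0: [3, 1, 1, 1]

From the dimensions of kernels of powers, the number of Jordan blocks of size at least j is d_j − d_{j−1} where d_j = dim ker(N^j) (with d_0 = 0). Computing the differences gives [4, 1, 1].
The number of blocks of size exactly k is (#blocks of size ≥ k) − (#blocks of size ≥ k + 1), so the partition is: 3 block(s) of size 1, 1 block(s) of size 3.
In nonincreasing order the block sizes are [3, 1, 1, 1].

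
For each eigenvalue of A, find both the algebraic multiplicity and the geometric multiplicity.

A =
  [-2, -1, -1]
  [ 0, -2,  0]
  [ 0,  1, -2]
λ = -2: alg = 3, geom = 1

Step 1 — factor the characteristic polynomial to read off the algebraic multiplicities:
  χ_A(x) = (x + 2)^3

Step 2 — compute geometric multiplicities via the rank-nullity identity g(λ) = n − rank(A − λI):
  rank(A − (-2)·I) = 2, so dim ker(A − (-2)·I) = n − 2 = 1

Summary:
  λ = -2: algebraic multiplicity = 3, geometric multiplicity = 1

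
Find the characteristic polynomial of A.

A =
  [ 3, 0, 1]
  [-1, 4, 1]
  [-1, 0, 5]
x^3 - 12*x^2 + 48*x - 64

Expanding det(x·I − A) (e.g. by cofactor expansion or by noting that A is similar to its Jordan form J, which has the same characteristic polynomial as A) gives
  χ_A(x) = x^3 - 12*x^2 + 48*x - 64
which factors as (x - 4)^3. The eigenvalues (with algebraic multiplicities) are λ = 4 with multiplicity 3.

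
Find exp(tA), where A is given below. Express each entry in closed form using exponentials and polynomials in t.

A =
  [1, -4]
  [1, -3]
e^{tA} =
  [2*t*exp(-t) + exp(-t), -4*t*exp(-t)]
  [t*exp(-t), -2*t*exp(-t) + exp(-t)]

Strategy: write A = P · J · P⁻¹ where J is a Jordan canonical form, so e^{tA} = P · e^{tJ} · P⁻¹, and e^{tJ} can be computed block-by-block.

A has Jordan form
J =
  [-1,  1]
  [ 0, -1]
(up to reordering of blocks).

Per-block formulas:
  For a 2×2 Jordan block J_2(-1): exp(t · J_2(-1)) = e^(-1t)·(I + t·N), where N is the 2×2 nilpotent shift.

After assembling e^{tJ} and conjugating by P, we get:

e^{tA} =
  [2*t*exp(-t) + exp(-t), -4*t*exp(-t)]
  [t*exp(-t), -2*t*exp(-t) + exp(-t)]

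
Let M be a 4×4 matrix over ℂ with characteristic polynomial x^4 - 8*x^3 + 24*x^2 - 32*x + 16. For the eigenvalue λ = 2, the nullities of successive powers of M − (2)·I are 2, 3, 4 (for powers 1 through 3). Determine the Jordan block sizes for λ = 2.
Block sizes for λ = 2: [3, 1]

From the dimensions of kernels of powers, the number of Jordan blocks of size at least j is d_j − d_{j−1} where d_j = dim ker(N^j) (with d_0 = 0). Computing the differences gives [2, 1, 1].
The number of blocks of size exactly k is (#blocks of size ≥ k) − (#blocks of size ≥ k + 1), so the partition is: 1 block(s) of size 1, 1 block(s) of size 3.
In nonincreasing order the block sizes are [3, 1].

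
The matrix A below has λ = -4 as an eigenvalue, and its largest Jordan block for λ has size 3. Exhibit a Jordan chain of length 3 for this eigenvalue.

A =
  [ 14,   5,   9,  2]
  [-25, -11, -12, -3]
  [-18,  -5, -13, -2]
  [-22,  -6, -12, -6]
A Jordan chain for λ = -4 of length 3:
v_1 = (-7, 7, 7, 14)ᵀ
v_2 = (18, -25, -18, -22)ᵀ
v_3 = (1, 0, 0, 0)ᵀ

Let N = A − (-4)·I. We want v_3 with N^3 v_3 = 0 but N^2 v_3 ≠ 0; then v_{j-1} := N · v_j for j = 3, …, 2.

Pick v_3 = (1, 0, 0, 0)ᵀ.
Then v_2 = N · v_3 = (18, -25, -18, -22)ᵀ.
Then v_1 = N · v_2 = (-7, 7, 7, 14)ᵀ.

Sanity check: (A − (-4)·I) v_1 = (0, 0, 0, 0)ᵀ = 0. ✓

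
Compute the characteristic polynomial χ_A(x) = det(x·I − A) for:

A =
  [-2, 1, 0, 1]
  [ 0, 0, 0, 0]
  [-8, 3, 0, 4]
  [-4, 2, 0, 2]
x^4

Expanding det(x·I − A) (e.g. by cofactor expansion or by noting that A is similar to its Jordan form J, which has the same characteristic polynomial as A) gives
  χ_A(x) = x^4
which factors as x^4. The eigenvalues (with algebraic multiplicities) are λ = 0 with multiplicity 4.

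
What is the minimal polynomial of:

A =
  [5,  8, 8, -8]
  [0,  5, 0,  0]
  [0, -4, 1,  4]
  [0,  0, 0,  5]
x^2 - 6*x + 5

The characteristic polynomial is χ_A(x) = (x - 5)^3*(x - 1), so the eigenvalues are known. The minimal polynomial is
  m_A(x) = Π_λ (x − λ)^{k_λ}
where k_λ is the size of the *largest* Jordan block for λ (equivalently, the smallest k with (A − λI)^k v = 0 for every generalised eigenvector v of λ).

  λ = 1: largest Jordan block has size 1, contributing (x − 1)
  λ = 5: largest Jordan block has size 1, contributing (x − 5)

So m_A(x) = (x - 5)*(x - 1) = x^2 - 6*x + 5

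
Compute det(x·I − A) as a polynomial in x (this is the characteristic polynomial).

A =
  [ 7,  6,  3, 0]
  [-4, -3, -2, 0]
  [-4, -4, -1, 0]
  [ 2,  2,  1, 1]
x^4 - 4*x^3 + 6*x^2 - 4*x + 1

Expanding det(x·I − A) (e.g. by cofactor expansion or by noting that A is similar to its Jordan form J, which has the same characteristic polynomial as A) gives
  χ_A(x) = x^4 - 4*x^3 + 6*x^2 - 4*x + 1
which factors as (x - 1)^4. The eigenvalues (with algebraic multiplicities) are λ = 1 with multiplicity 4.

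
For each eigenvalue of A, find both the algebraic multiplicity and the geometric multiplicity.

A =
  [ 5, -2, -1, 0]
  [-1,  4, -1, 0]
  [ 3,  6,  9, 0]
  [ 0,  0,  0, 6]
λ = 6: alg = 4, geom = 3

Step 1 — factor the characteristic polynomial to read off the algebraic multiplicities:
  χ_A(x) = (x - 6)^4

Step 2 — compute geometric multiplicities via the rank-nullity identity g(λ) = n − rank(A − λI):
  rank(A − (6)·I) = 1, so dim ker(A − (6)·I) = n − 1 = 3

Summary:
  λ = 6: algebraic multiplicity = 4, geometric multiplicity = 3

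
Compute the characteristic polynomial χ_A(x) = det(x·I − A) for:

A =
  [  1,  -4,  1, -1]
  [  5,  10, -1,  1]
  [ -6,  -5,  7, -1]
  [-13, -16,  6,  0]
x^4 - 18*x^3 + 117*x^2 - 324*x + 324

Expanding det(x·I − A) (e.g. by cofactor expansion or by noting that A is similar to its Jordan form J, which has the same characteristic polynomial as A) gives
  χ_A(x) = x^4 - 18*x^3 + 117*x^2 - 324*x + 324
which factors as (x - 6)^2*(x - 3)^2. The eigenvalues (with algebraic multiplicities) are λ = 3 with multiplicity 2, λ = 6 with multiplicity 2.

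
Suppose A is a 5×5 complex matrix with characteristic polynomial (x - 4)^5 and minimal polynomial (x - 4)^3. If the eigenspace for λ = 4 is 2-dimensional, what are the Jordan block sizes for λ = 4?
Block sizes for λ = 4: [3, 2]

Step 1 — from the characteristic polynomial, algebraic multiplicity of λ = 4 is 5. From dim ker(A − (4)·I) = 2, there are exactly 2 Jordan blocks for λ = 4.
Step 2 — from the minimal polynomial, the factor (x − 4)^3 tells us the largest block for λ = 4 has size 3.
Step 3 — with total size 5, 2 blocks, and largest block 3, the block sizes (in nonincreasing order) are [3, 2].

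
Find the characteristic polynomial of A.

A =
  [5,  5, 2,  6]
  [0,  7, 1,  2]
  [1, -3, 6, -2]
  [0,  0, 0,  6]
x^4 - 24*x^3 + 216*x^2 - 864*x + 1296

Expanding det(x·I − A) (e.g. by cofactor expansion or by noting that A is similar to its Jordan form J, which has the same characteristic polynomial as A) gives
  χ_A(x) = x^4 - 24*x^3 + 216*x^2 - 864*x + 1296
which factors as (x - 6)^4. The eigenvalues (with algebraic multiplicities) are λ = 6 with multiplicity 4.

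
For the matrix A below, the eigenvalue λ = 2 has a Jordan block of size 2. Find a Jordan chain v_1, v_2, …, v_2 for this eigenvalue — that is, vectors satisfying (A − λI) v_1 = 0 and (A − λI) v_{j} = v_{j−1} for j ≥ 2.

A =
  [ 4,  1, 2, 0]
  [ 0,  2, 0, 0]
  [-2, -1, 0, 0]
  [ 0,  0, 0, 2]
A Jordan chain for λ = 2 of length 2:
v_1 = (2, 0, -2, 0)ᵀ
v_2 = (1, 0, 0, 0)ᵀ

Let N = A − (2)·I. We want v_2 with N^2 v_2 = 0 but N^1 v_2 ≠ 0; then v_{j-1} := N · v_j for j = 2, …, 2.

Pick v_2 = (1, 0, 0, 0)ᵀ.
Then v_1 = N · v_2 = (2, 0, -2, 0)ᵀ.

Sanity check: (A − (2)·I) v_1 = (0, 0, 0, 0)ᵀ = 0. ✓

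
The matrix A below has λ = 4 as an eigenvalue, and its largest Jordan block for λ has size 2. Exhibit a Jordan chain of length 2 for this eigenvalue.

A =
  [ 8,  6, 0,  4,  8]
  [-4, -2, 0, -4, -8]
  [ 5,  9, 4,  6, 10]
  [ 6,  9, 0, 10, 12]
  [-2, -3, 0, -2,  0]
A Jordan chain for λ = 4 of length 2:
v_1 = (4, -4, 5, 6, -2)ᵀ
v_2 = (1, 0, 0, 0, 0)ᵀ

Let N = A − (4)·I. We want v_2 with N^2 v_2 = 0 but N^1 v_2 ≠ 0; then v_{j-1} := N · v_j for j = 2, …, 2.

Pick v_2 = (1, 0, 0, 0, 0)ᵀ.
Then v_1 = N · v_2 = (4, -4, 5, 6, -2)ᵀ.

Sanity check: (A − (4)·I) v_1 = (0, 0, 0, 0, 0)ᵀ = 0. ✓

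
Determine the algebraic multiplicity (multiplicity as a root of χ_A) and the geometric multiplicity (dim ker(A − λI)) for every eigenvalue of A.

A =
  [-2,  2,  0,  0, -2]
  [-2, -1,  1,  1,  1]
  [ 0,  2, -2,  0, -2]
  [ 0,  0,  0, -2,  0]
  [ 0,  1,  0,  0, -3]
λ = -2: alg = 5, geom = 3

Step 1 — factor the characteristic polynomial to read off the algebraic multiplicities:
  χ_A(x) = (x + 2)^5

Step 2 — compute geometric multiplicities via the rank-nullity identity g(λ) = n − rank(A − λI):
  rank(A − (-2)·I) = 2, so dim ker(A − (-2)·I) = n − 2 = 3

Summary:
  λ = -2: algebraic multiplicity = 5, geometric multiplicity = 3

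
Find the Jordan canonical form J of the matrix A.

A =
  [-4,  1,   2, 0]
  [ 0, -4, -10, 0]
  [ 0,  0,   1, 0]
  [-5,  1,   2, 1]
J_2(-4) ⊕ J_1(1) ⊕ J_1(1)

The characteristic polynomial is
  det(x·I − A) = x^4 + 6*x^3 + x^2 - 24*x + 16 = (x - 1)^2*(x + 4)^2

Eigenvalues and multiplicities (the geometric multiplicity of λ is n − rank(A − λI), which equals the number of Jordan blocks for λ):
  λ = -4: algebraic multiplicity = 2, geometric multiplicity = 1
  λ = 1: algebraic multiplicity = 2, geometric multiplicity = 2

Determining the block sizes for each eigenvalue:
  λ = -4: one block (gm = 1), so the single block has size am = 2 → block sizes [2]
  λ = 1: gm = am = 2, so every block has size 1 → block sizes [1, 1]

Assembling the blocks gives a Jordan form
J =
  [-4,  1, 0, 0]
  [ 0, -4, 0, 0]
  [ 0,  0, 1, 0]
  [ 0,  0, 0, 1]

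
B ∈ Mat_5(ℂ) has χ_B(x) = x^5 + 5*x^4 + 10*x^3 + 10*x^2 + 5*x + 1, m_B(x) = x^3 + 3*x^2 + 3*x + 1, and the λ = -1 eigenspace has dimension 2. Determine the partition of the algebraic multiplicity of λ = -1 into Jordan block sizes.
Block sizes for λ = -1: [3, 2]

Step 1 — from the characteristic polynomial, algebraic multiplicity of λ = -1 is 5. From dim ker(B − (-1)·I) = 2, there are exactly 2 Jordan blocks for λ = -1.
Step 2 — from the minimal polynomial, the factor (x + 1)^3 tells us the largest block for λ = -1 has size 3.
Step 3 — with total size 5, 2 blocks, and largest block 3, the block sizes (in nonincreasing order) are [3, 2].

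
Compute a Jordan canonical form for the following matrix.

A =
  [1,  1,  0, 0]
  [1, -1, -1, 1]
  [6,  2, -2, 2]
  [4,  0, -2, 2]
J_3(0) ⊕ J_1(0)

The characteristic polynomial is
  det(x·I − A) = x^4

Eigenvalues and multiplicities (the geometric multiplicity of λ is n − rank(A − λI), which equals the number of Jordan blocks for λ):
  λ = 0: algebraic multiplicity = 4, geometric multiplicity = 2

Determining the block sizes for each eigenvalue:
  λ = 0: with am = 4 and gm = 2, the partition is not yet determined (e.g. several partitions of 4 into 2 parts exist). Let N = A − (0)·I. Computing rank(N^1) = 2, rank(N^2) = 1, rank(N^3) = 0; the number of blocks of size ≥ j is rank(N^{j−1}) − rank(N^j), giving [2, 1, 1]. So we have 1 block(s) of size 3, 1 block(s) of size 1 → block sizes [3, 1]

Assembling the blocks gives a Jordan form
J =
  [0, 1, 0, 0]
  [0, 0, 1, 0]
  [0, 0, 0, 0]
  [0, 0, 0, 0]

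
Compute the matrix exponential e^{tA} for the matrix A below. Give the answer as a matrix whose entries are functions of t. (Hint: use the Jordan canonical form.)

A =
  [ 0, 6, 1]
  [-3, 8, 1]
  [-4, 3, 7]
e^{tA} =
  [3*t^2*exp(5*t)/2 - 5*t*exp(5*t) + exp(5*t), -9*t^2*exp(5*t)/2 + 6*t*exp(5*t), 3*t^2*exp(5*t)/2 + t*exp(5*t)]
  [t^2*exp(5*t) - 3*t*exp(5*t), -3*t^2*exp(5*t) + 3*t*exp(5*t) + exp(5*t), t^2*exp(5*t) + t*exp(5*t)]
  [3*t^2*exp(5*t)/2 - 4*t*exp(5*t), -9*t^2*exp(5*t)/2 + 3*t*exp(5*t), 3*t^2*exp(5*t)/2 + 2*t*exp(5*t) + exp(5*t)]

Strategy: write A = P · J · P⁻¹ where J is a Jordan canonical form, so e^{tA} = P · e^{tJ} · P⁻¹, and e^{tJ} can be computed block-by-block.

A has Jordan form
J =
  [5, 1, 0]
  [0, 5, 1]
  [0, 0, 5]
(up to reordering of blocks).

Per-block formulas:
  For a 3×3 Jordan block J_3(5): exp(t · J_3(5)) = e^(5t)·(I + t·N + (t^2/2)·N^2), where N is the 3×3 nilpotent shift.

After assembling e^{tJ} and conjugating by P, we get:

e^{tA} =
  [3*t^2*exp(5*t)/2 - 5*t*exp(5*t) + exp(5*t), -9*t^2*exp(5*t)/2 + 6*t*exp(5*t), 3*t^2*exp(5*t)/2 + t*exp(5*t)]
  [t^2*exp(5*t) - 3*t*exp(5*t), -3*t^2*exp(5*t) + 3*t*exp(5*t) + exp(5*t), t^2*exp(5*t) + t*exp(5*t)]
  [3*t^2*exp(5*t)/2 - 4*t*exp(5*t), -9*t^2*exp(5*t)/2 + 3*t*exp(5*t), 3*t^2*exp(5*t)/2 + 2*t*exp(5*t) + exp(5*t)]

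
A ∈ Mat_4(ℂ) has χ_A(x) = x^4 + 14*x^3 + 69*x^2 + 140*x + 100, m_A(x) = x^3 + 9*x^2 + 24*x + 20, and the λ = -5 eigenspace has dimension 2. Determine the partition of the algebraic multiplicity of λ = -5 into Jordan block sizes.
Block sizes for λ = -5: [1, 1]

Step 1 — from the characteristic polynomial, algebraic multiplicity of λ = -5 is 2. From dim ker(A − (-5)·I) = 2, there are exactly 2 Jordan blocks for λ = -5.
Step 2 — from the minimal polynomial, the factor (x + 5) tells us the largest block for λ = -5 has size 1.
Step 3 — with total size 2, 2 blocks, and largest block 1, the block sizes (in nonincreasing order) are [1, 1].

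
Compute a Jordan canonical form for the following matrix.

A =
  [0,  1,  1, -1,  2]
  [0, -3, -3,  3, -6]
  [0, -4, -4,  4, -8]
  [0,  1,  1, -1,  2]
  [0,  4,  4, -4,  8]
J_2(0) ⊕ J_1(0) ⊕ J_1(0) ⊕ J_1(0)

The characteristic polynomial is
  det(x·I − A) = x^5

Eigenvalues and multiplicities (the geometric multiplicity of λ is n − rank(A − λI), which equals the number of Jordan blocks for λ):
  λ = 0: algebraic multiplicity = 5, geometric multiplicity = 4

Determining the block sizes for each eigenvalue:
  λ = 0: 4 blocks summing to 5 forces exactly one block of size 2 and the rest size 1 → block sizes [2, 1, 1, 1]

Assembling the blocks gives a Jordan form
J =
  [0, 1, 0, 0, 0]
  [0, 0, 0, 0, 0]
  [0, 0, 0, 0, 0]
  [0, 0, 0, 0, 0]
  [0, 0, 0, 0, 0]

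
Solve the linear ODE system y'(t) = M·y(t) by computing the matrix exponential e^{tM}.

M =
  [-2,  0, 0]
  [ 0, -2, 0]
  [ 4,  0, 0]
e^{tM} =
  [exp(-2*t), 0, 0]
  [0, exp(-2*t), 0]
  [2 - 2*exp(-2*t), 0, 1]

Strategy: write M = P · J · P⁻¹ where J is a Jordan canonical form, so e^{tM} = P · e^{tJ} · P⁻¹, and e^{tJ} can be computed block-by-block.

M has Jordan form
J =
  [-2,  0, 0]
  [ 0, -2, 0]
  [ 0,  0, 0]
(up to reordering of blocks).

Per-block formulas:
  For a 1×1 block at λ = 0: exp(t · [0]) = [e^(0t)].
  For a 1×1 block at λ = -2: exp(t · [-2]) = [e^(-2t)].

After assembling e^{tJ} and conjugating by P, we get:

e^{tM} =
  [exp(-2*t), 0, 0]
  [0, exp(-2*t), 0]
  [2 - 2*exp(-2*t), 0, 1]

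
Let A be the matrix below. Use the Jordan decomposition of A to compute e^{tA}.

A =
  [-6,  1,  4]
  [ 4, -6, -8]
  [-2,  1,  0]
e^{tA} =
  [-2*t*exp(-4*t) + exp(-4*t), t*exp(-4*t), 4*t*exp(-4*t)]
  [4*t*exp(-4*t), -2*t*exp(-4*t) + exp(-4*t), -8*t*exp(-4*t)]
  [-2*t*exp(-4*t), t*exp(-4*t), 4*t*exp(-4*t) + exp(-4*t)]

Strategy: write A = P · J · P⁻¹ where J is a Jordan canonical form, so e^{tA} = P · e^{tJ} · P⁻¹, and e^{tJ} can be computed block-by-block.

A has Jordan form
J =
  [-4,  1,  0]
  [ 0, -4,  0]
  [ 0,  0, -4]
(up to reordering of blocks).

Per-block formulas:
  For a 2×2 Jordan block J_2(-4): exp(t · J_2(-4)) = e^(-4t)·(I + t·N), where N is the 2×2 nilpotent shift.
  For a 1×1 block at λ = -4: exp(t · [-4]) = [e^(-4t)].

After assembling e^{tJ} and conjugating by P, we get:

e^{tA} =
  [-2*t*exp(-4*t) + exp(-4*t), t*exp(-4*t), 4*t*exp(-4*t)]
  [4*t*exp(-4*t), -2*t*exp(-4*t) + exp(-4*t), -8*t*exp(-4*t)]
  [-2*t*exp(-4*t), t*exp(-4*t), 4*t*exp(-4*t) + exp(-4*t)]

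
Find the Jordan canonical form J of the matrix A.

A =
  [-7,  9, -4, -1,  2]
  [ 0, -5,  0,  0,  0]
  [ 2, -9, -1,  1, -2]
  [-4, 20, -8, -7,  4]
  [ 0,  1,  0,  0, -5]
J_2(-5) ⊕ J_2(-5) ⊕ J_1(-5)

The characteristic polynomial is
  det(x·I − A) = x^5 + 25*x^4 + 250*x^3 + 1250*x^2 + 3125*x + 3125 = (x + 5)^5

Eigenvalues and multiplicities (the geometric multiplicity of λ is n − rank(A − λI), which equals the number of Jordan blocks for λ):
  λ = -5: algebraic multiplicity = 5, geometric multiplicity = 3

Determining the block sizes for each eigenvalue:
  λ = -5: with am = 5 and gm = 3, the partition is not yet determined (e.g. several partitions of 5 into 3 parts exist). Let N = A − (-5)·I. Computing rank(N^1) = 2, rank(N^2) = 0; the number of blocks of size ≥ j is rank(N^{j−1}) − rank(N^j), giving [3, 2]. So we have 2 block(s) of size 2, 1 block(s) of size 1 → block sizes [2, 2, 1]

Assembling the blocks gives a Jordan form
J =
  [-5,  1,  0,  0,  0]
  [ 0, -5,  0,  0,  0]
  [ 0,  0, -5,  1,  0]
  [ 0,  0,  0, -5,  0]
  [ 0,  0,  0,  0, -5]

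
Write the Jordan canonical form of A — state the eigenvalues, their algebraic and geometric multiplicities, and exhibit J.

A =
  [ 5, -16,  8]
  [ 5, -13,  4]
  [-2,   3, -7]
J_3(-5)

The characteristic polynomial is
  det(x·I − A) = x^3 + 15*x^2 + 75*x + 125 = (x + 5)^3

Eigenvalues and multiplicities (the geometric multiplicity of λ is n − rank(A − λI), which equals the number of Jordan blocks for λ):
  λ = -5: algebraic multiplicity = 3, geometric multiplicity = 1

Determining the block sizes for each eigenvalue:
  λ = -5: one block (gm = 1), so the single block has size am = 3 → block sizes [3]

Assembling the blocks gives a Jordan form
J =
  [-5,  1,  0]
  [ 0, -5,  1]
  [ 0,  0, -5]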